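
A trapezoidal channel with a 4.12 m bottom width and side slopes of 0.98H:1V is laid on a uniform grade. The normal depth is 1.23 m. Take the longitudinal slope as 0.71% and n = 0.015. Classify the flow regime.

With bottom width b = 4.12 m and side slope z = 0.98: A = (b + zy)y = (4.12 + 0.98×1.23)×1.23 = 6.55 m²; P = b + 2y√(1+z²) = 4.12 + 2×1.23×1.4 = 7.564 m.
Hydraulic radius R = A/P = 6.55/7.564 = 0.8659 m.
V = (1/n) R^(2/3) √S = (1/0.015) × 0.8659^(2/3) × √0.0071 = 5.103 m/s. Hydraulic depth D_h = A/T = 6.55/6.531 = 1.003 m.
Froude number Fr = V/√(g·D_h) = 5.103/√(9.81×1.003) = 1.63, which is greater than 1, so the flow is supercritical.

supercritical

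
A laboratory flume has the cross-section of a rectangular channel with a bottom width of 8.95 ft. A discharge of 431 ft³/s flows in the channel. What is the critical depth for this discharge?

y_c = 4.16 ft

For a rectangular channel, critical depth y_c = (q²/g)^(1/3) where q = Q/b = 431/8.95 = 48.16 ft²/s.
So y_c = (48.16²/32.2)^(1/3) = 4.16 ft.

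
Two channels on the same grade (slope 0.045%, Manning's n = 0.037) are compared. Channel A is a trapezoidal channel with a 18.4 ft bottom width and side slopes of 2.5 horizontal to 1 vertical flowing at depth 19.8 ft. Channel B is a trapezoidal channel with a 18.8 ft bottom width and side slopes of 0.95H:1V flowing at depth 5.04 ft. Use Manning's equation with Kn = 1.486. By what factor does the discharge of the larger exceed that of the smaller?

23.3

Channel A: With bottom width b = 18.4 ft and side slope z = 2.5: A = (b + zy)y = (18.4 + 2.5×19.8)×19.8 = 1344 ft²; P = b + 2y√(1+z²) = 18.4 + 2×19.8×2.693 = 125 ft. Hydraulic radius R = A/P = 1344/125 = 10.75 ft. Q_A = (1.486/0.037)·1344·10.75^(2/3)·√0.00045 = 5580 ft³/s.
Channel B: With bottom width b = 18.8 ft and side slope z = 0.95: A = (b + zy)y = (18.8 + 0.95×5.04)×5.04 = 118.9 ft²; P = b + 2y√(1+z²) = 18.8 + 2×5.04×1.379 = 32.7 ft. Hydraulic radius R = A/P = 118.9/32.7 = 3.635 ft. Q_B = (1.486/0.037)·118.9·3.635^(2/3)·√0.00045 = 239.5 ft³/s.
The larger discharge is 5580 ft³/s and the smaller is 239.5 ft³/s; the ratio is 23.3.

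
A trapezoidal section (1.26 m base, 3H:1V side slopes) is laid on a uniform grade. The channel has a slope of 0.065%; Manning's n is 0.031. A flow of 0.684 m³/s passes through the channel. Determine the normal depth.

y_n = 0.568 m

Manning's equation rearranged: A R^(2/3) = nQ / (1·√S) = 0.031 × 0.684 / (√0.00065) = 0.8317.
Trying y = 0.62 m: A R^(2/3) = 1.003 — too large.
Trying y = 0.496 m: A R^(2/3) = 0.6243 — too small.
Trying y = 0.568 m: A R^(2/3) = 0.8313 — ≈ 0.8317.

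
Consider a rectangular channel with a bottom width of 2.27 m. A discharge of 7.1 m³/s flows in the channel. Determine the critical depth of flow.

y_c = 0.999 m

For a rectangular channel, critical depth y_c = (q²/g)^(1/3) where q = Q/b = 7.1/2.27 = 3.128 m²/s.
So y_c = (3.128²/9.81)^(1/3) = 0.999 m.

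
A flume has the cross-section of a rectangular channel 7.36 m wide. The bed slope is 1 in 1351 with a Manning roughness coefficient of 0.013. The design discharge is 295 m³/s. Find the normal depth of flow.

Manning's equation rearranged: A R^(2/3) = nQ / (1·√S) = 0.013 × 295 / (√0.0007402) = 141.
At y = 11 m: A R^(2/3) = 159.2 — high.
At y = 9.92 m: A R^(2/3) = 141 — matches.

y_n = 9.92 m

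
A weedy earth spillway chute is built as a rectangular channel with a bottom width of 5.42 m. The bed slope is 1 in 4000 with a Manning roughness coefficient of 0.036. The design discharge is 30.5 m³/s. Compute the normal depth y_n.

y_n = 8.01 m

Manning's equation rearranged: A R^(2/3) = nQ / (1·√S) = 0.036 × 30.5 / (√0.00025) = 69.44.
Try y = 9.24 m: A R^(2/3) = 82.01 — high.
Try y = 5.5 m: A R^(2/3) = 44.36 — low.
Try y = 8.01 m: A R^(2/3) = 69.49 — ≈ 69.44.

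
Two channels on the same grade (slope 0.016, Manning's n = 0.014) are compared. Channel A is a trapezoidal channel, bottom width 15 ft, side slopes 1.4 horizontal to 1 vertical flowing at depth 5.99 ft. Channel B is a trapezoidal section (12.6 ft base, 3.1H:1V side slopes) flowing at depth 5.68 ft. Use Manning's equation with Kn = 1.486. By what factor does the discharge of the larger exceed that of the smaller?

1.12

Channel A: With bottom width b = 15 ft and side slope z = 1.4: A = (b + zy)y = (15 + 1.4×5.99)×5.99 = 140.1 ft²; P = b + 2y√(1+z²) = 15 + 2×5.99×1.72 = 35.61 ft. Hydraulic radius R = A/P = 140.1/35.61 = 3.934 ft. Q_A = (1.486/0.014)·140.1·3.934^(2/3)·√0.016 = 4687 ft³/s.
Channel B: With bottom width b = 12.6 ft and side slope z = 3.1: A = (b + zy)y = (12.6 + 3.1×5.68)×5.68 = 171.6 ft²; P = b + 2y√(1+z²) = 12.6 + 2×5.68×3.257 = 49.6 ft. Hydraulic radius R = A/P = 171.6/49.6 = 3.459 ft. Q_B = (1.486/0.014)·171.6·3.459^(2/3)·√0.016 = 5269 ft³/s.
The larger discharge is 5269 ft³/s and the smaller is 4687 ft³/s; the ratio is 1.12.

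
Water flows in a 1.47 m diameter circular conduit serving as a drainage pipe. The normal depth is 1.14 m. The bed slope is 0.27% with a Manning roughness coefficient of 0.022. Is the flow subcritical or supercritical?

subcritical

For a circular section of diameter D = 1.47 m at depth y = 1.14 m, the central angle is θ = 2 arccos(1 − 2y/D) = 4.309 rad. Then A = (D²/8)(θ − sin θ) = 1.412 m² and P = Dθ/2 = 3.167 m.
Hydraulic radius R = A/P = 1.412/3.167 = 0.4459 m.
V = (1/n) R^(2/3) √S = (1/0.022) × 0.4459^(2/3) × √0.0027 = 1.379 m/s. Hydraulic depth D_h = A/T = 1.412/1.227 = 1.151 m.
Froude number Fr = V/√(g·D_h) = 1.379/√(9.81×1.151) = 0.41, which is less than 1, so the flow is subcritical.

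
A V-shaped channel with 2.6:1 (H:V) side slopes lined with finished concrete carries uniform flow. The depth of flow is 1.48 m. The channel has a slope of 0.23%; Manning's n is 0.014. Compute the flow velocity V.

For a triangular section with side slope z = 2.6: A = zy² = 2.6×1.48² = 5.695 m²; P = 2y√(1+z²) = 2×1.48×2.786 = 8.246 m.
Hydraulic radius R = A/P = 5.695/8.246 = 0.6907 m.
From Manning's equation, V = (1/n) R^(2/3) S^(1/2) = (1/0.014) × 0.6907^(2/3) × 0.0023^(1/2) = 2.68 m/s.

V = 2.68 m/s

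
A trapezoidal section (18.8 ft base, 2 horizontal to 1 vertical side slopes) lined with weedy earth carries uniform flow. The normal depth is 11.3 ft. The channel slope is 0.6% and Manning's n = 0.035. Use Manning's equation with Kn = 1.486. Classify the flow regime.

subcritical

With bottom width b = 18.8 ft and side slope z = 2: A = (b + zy)y = (18.8 + 2×11.3)×11.3 = 467.8 ft²; P = b + 2y√(1+z²) = 18.8 + 2×11.3×2.236 = 69.34 ft.
Hydraulic radius R = A/P = 467.8/69.34 = 6.747 ft.
V = (1.486/n) R^(2/3) √S = (1.486/0.035) × 6.747^(2/3) × √0.006 = 11.74 ft/s. Hydraulic depth D_h = A/T = 467.8/64 = 7.31 ft.
Froude number Fr = V/√(g·D_h) = 11.74/√(32.2×7.31) = 0.765, which is less than 1, so the flow is subcritical.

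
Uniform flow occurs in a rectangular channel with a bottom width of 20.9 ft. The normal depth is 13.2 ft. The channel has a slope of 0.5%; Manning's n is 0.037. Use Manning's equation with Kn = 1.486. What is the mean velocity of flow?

Flow area A = b·y = 20.9 × 13.2 = 275.9 ft². Wetted perimeter P = b + 2y = 20.9 + 2×13.2 = 47.3 ft.
Hydraulic radius R = A/P = 275.9/47.3 = 5.833 ft.
From Manning's equation, V = (1.486/n) R^(2/3) S^(1/2) = (1.486/0.037) × 5.833^(2/3) × 0.005^(1/2) = 9.2 ft/s.

V = 9.2 ft/s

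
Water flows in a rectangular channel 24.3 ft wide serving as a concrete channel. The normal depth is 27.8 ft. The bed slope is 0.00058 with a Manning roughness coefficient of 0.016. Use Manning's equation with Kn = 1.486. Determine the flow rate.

Flow area A = b·y = 24.3 × 27.8 = 675.5 ft². Wetted perimeter P = b + 2y = 24.3 + 2×27.8 = 79.9 ft.
Hydraulic radius R = A/P = 675.5/79.9 = 8.455 ft.
Manning's equation: Q = (1.486/n) A R^(2/3) S^(1/2) = (1.486/0.016) × 675.5 × 8.455^(2/3) × 0.00058^(1/2) = 6270 ft³/s.

Q = 6270 ft³/s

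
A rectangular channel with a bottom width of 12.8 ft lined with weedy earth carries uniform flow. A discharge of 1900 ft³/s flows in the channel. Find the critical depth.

y_c = 8.81 ft

For a rectangular channel, critical depth y_c = (q²/g)^(1/3) where q = Q/b = 1900/12.8 = 148.4 ft²/s.
So y_c = (148.4²/32.2)^(1/3) = 8.81 ft.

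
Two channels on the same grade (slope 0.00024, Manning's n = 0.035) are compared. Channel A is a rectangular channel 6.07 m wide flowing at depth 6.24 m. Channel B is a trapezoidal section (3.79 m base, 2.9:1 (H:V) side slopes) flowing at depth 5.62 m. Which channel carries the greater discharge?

Channel A: Flow area A = b·y = 6.07 × 6.24 = 37.88 m². Wetted perimeter P = b + 2y = 6.07 + 2×6.24 = 18.55 m. Hydraulic radius R = A/P = 37.88/18.55 = 2.042 m. Q_A = (1/0.035)·37.88·2.042^(2/3)·√0.00024 = 26.98 m³/s.
Channel B: With bottom width b = 3.79 m and side slope z = 2.9: A = (b + zy)y = (3.79 + 2.9×5.62)×5.62 = 112.9 m²; P = b + 2y√(1+z²) = 3.79 + 2×5.62×3.068 = 38.27 m. Hydraulic radius R = A/P = 112.9/38.27 = 2.95 m. Q_B = (1/0.035)·112.9·2.95^(2/3)·√0.00024 = 102.8 m³/s.
Q_A = 26.98 m³/s vs Q_B = 102.8 m³/s, so channel B carries more.

channel B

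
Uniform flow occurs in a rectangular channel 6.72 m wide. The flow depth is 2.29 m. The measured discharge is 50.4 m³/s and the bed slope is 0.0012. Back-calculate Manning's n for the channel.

n = 0.013

Flow area A = b·y = 6.72 × 2.29 = 15.39 m². Wetted perimeter P = b + 2y = 6.72 + 2×2.29 = 11.3 m.
Hydraulic radius R = A/P = 15.39/11.3 = 1.362 m.
Rearranging Manning's equation: n = (1/Q) A R^(2/3) S^(1/2) = (1/50.4) × 15.39 × 1.362^(2/3) × √0.0012 = 0.013.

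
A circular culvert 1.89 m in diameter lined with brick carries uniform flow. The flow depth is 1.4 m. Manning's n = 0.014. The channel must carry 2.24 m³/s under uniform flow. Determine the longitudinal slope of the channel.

For a circular section of diameter D = 1.89 m at depth y = 1.4 m, the central angle is θ = 2 arccos(1 − 2y/D) = 4.146 rad. Then A = (D²/8)(θ − sin θ) = 2.228 m² and P = Dθ/2 = 3.918 m.
Hydraulic radius R = A/P = 2.228/3.918 = 0.5687 m.
From Manning's equation, S = [nQ / (1 A R^(2/3))]² = [0.014 × 2.24 / (1 × 2.228 × 0.5687^(2/3))]² = 0.00042.

S = 0.00042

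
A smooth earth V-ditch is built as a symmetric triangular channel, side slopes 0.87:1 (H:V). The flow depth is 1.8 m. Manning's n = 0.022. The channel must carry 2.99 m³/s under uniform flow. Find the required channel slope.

For a triangular section with side slope z = 0.87: A = zy² = 0.87×1.8² = 2.819 m²; P = 2y√(1+z²) = 2×1.8×1.325 = 4.772 m.
Hydraulic radius R = A/P = 2.819/4.772 = 0.5907 m.
From Manning's equation, S = [nQ / (1 A R^(2/3))]² = [0.022 × 2.99 / (1 × 2.819 × 0.5907^(2/3))]² = 0.0011.

S = 0.0011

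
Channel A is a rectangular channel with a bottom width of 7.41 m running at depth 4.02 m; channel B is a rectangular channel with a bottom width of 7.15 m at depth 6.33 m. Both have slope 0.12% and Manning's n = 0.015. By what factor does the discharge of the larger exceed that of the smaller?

1.7

Channel A: Flow area A = b·y = 7.41 × 4.02 = 29.79 m². Wetted perimeter P = b + 2y = 7.41 + 2×4.02 = 15.45 m. Hydraulic radius R = A/P = 29.79/15.45 = 1.928 m. Q_A = (1/0.015)·29.79·1.928^(2/3)·√0.0012 = 106.6 m³/s.
Channel B: Flow area A = b·y = 7.15 × 6.33 = 45.26 m². Wetted perimeter P = b + 2y = 7.15 + 2×6.33 = 19.81 m. Hydraulic radius R = A/P = 45.26/19.81 = 2.285 m. Q_B = (1/0.015)·45.26·2.285^(2/3)·√0.0012 = 181.3 m³/s.
The larger discharge is 181.3 m³/s and the smaller is 106.6 m³/s; the ratio is 1.7.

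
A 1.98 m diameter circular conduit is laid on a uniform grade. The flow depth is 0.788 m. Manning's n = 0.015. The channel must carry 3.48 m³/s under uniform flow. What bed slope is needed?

For a circular section of diameter D = 1.98 m at depth y = 0.788 m, the central angle is θ = 2 arccos(1 − 2y/D) = 2.731 rad. Then A = (D²/8)(θ − sin θ) = 1.142 m² and P = Dθ/2 = 2.703 m.
Hydraulic radius R = A/P = 1.142/2.703 = 0.4226 m.
From Manning's equation, S = [nQ / (1 A R^(2/3))]² = [0.015 × 3.48 / (1 × 1.142 × 0.4226^(2/3))]² = 0.00658.

S = 0.00658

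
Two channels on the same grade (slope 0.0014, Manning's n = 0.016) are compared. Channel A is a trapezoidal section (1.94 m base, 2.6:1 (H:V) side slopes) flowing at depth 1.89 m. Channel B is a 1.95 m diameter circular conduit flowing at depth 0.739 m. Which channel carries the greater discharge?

Channel A: With bottom width b = 1.94 m and side slope z = 2.6: A = (b + zy)y = (1.94 + 2.6×1.89)×1.89 = 12.95 m²; P = b + 2y√(1+z²) = 1.94 + 2×1.89×2.786 = 12.47 m. Hydraulic radius R = A/P = 12.95/12.47 = 1.039 m. Q_A = (1/0.016)·12.95·1.039^(2/3)·√0.0014 = 31.07 m³/s.
Channel B: For a circular section of diameter D = 1.95 m at depth y = 0.739 m, the central angle is θ = 2 arccos(1 − 2y/D) = 2.653 rad. Then A = (D²/8)(θ − sin θ) = 1.038 m² and P = Dθ/2 = 2.586 m. Hydraulic radius R = A/P = 1.038/2.586 = 0.4012 m. Q_B = (1/0.016)·1.038·0.4012^(2/3)·√0.0014 = 1.32 m³/s.
Q_A = 31.07 m³/s vs Q_B = 1.32 m³/s, so channel A carries more.

channel A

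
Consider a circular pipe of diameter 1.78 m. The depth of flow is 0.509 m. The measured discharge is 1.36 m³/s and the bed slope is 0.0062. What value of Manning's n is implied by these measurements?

For a circular section of diameter D = 1.78 m at depth y = 0.509 m, the central angle is θ = 2 arccos(1 − 2y/D) = 2.257 rad. Then A = (D²/8)(θ − sin θ) = 0.5874 m² and P = Dθ/2 = 2.009 m.
Hydraulic radius R = A/P = 0.5874/2.009 = 0.2924 m.
Rearranging Manning's equation: n = (1/Q) A R^(2/3) S^(1/2) = (1/1.36) × 0.5874 × 0.2924^(2/3) × √0.0062 = 0.015.

n = 0.015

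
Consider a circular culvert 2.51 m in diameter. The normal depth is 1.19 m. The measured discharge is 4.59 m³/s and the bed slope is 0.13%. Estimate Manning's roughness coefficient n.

n = 0.013

For a circular section of diameter D = 2.51 m at depth y = 1.19 m, the central angle is θ = 2 arccos(1 − 2y/D) = 3.038 rad. Then A = (D²/8)(θ − sin θ) = 2.311 m² and P = Dθ/2 = 3.813 m.
Hydraulic radius R = A/P = 2.311/3.813 = 0.6061 m.
Rearranging Manning's equation: n = (1/Q) A R^(2/3) S^(1/2) = (1/4.59) × 2.311 × 0.6061^(2/3) × √0.0013 = 0.013.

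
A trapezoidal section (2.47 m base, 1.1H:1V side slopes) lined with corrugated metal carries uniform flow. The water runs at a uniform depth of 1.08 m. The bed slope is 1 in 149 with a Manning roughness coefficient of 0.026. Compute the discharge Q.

With bottom width b = 2.47 m and side slope z = 1.1: A = (b + zy)y = (2.47 + 1.1×1.08)×1.08 = 3.951 m²; P = b + 2y√(1+z²) = 2.47 + 2×1.08×1.487 = 5.681 m.
Hydraulic radius R = A/P = 3.951/5.681 = 0.6954 m.
Manning's equation: Q = (1/n) A R^(2/3) S^(1/2) = (1/0.026) × 3.951 × 0.6954^(2/3) × 0.006711^(1/2) = 9.77 m³/s.

Q = 9.77 m³/s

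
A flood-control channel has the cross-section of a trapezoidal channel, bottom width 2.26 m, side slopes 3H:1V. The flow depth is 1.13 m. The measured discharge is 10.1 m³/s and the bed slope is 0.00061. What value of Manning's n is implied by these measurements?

With bottom width b = 2.26 m and side slope z = 3: A = (b + zy)y = (2.26 + 3×1.13)×1.13 = 6.384 m²; P = b + 2y√(1+z²) = 2.26 + 2×1.13×3.162 = 9.407 m.
Hydraulic radius R = A/P = 6.384/9.407 = 0.6787 m.
Rearranging Manning's equation: n = (1/Q) A R^(2/3) S^(1/2) = (1/10.1) × 6.384 × 0.6787^(2/3) × √0.00061 = 0.0121.

n = 0.0121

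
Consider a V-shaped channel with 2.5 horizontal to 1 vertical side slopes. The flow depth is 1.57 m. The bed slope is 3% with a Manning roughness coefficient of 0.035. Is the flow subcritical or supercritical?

supercritical

For a triangular section with side slope z = 2.5: A = zy² = 2.5×1.57² = 6.162 m²; P = 2y√(1+z²) = 2×1.57×2.693 = 8.455 m.
Hydraulic radius R = A/P = 6.162/8.455 = 0.7289 m.
V = (1/n) R^(2/3) √S = (1/0.035) × 0.7289^(2/3) × √0.03 = 4.008 m/s. Hydraulic depth D_h = A/T = 6.162/7.85 = 0.785 m.
Froude number Fr = V/√(g·D_h) = 4.008/√(9.81×0.785) = 1.44, which is greater than 1, so the flow is supercritical.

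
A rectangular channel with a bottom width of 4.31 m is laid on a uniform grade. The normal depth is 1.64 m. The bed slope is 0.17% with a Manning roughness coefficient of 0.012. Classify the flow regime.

Flow area A = b·y = 4.31 × 1.64 = 7.068 m². Wetted perimeter P = b + 2y = 4.31 + 2×1.64 = 7.59 m.
Hydraulic radius R = A/P = 7.068/7.59 = 0.9313 m.
V = (1/n) R^(2/3) √S = (1/0.012) × 0.9313^(2/3) × √0.0017 = 3.277 m/s. Hydraulic depth D_h = A/T = 7.068/4.31 = 1.64 m.
Froude number Fr = V/√(g·D_h) = 3.277/√(9.81×1.64) = 0.817, which is less than 1, so the flow is subcritical.

subcritical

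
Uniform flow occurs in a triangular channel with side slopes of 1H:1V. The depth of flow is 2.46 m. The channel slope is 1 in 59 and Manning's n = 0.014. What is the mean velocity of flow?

V = 8.47 m/s

For a triangular section with side slope z = 1: A = zy² = 1×2.46² = 6.052 m²; P = 2y√(1+z²) = 2×2.46×1.414 = 6.958 m.
Hydraulic radius R = A/P = 6.052/6.958 = 0.8697 m.
From Manning's equation, V = (1/n) R^(2/3) S^(1/2) = (1/0.014) × 0.8697^(2/3) × 0.01695^(1/2) = 8.47 m/s.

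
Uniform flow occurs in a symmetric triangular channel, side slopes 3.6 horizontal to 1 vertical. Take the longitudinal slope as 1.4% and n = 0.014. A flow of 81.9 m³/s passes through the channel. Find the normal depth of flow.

y_n = 1.74 m

Manning's equation rearranged: A R^(2/3) = nQ / (1·√S) = 0.014 × 81.9 / (√0.014) = 9.691.
Trying y = 2.17 m: A R^(2/3) = 17.46 — high.
Trying y = 1.21 m: A R^(2/3) = 3.678 — low.
Trying y = 1.74 m: A R^(2/3) = 9.69 — close enough.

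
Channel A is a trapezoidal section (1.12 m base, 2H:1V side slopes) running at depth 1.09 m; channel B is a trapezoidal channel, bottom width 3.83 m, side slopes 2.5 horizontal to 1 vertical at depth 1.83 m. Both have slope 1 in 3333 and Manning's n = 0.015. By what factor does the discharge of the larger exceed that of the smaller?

Channel A: With bottom width b = 1.12 m and side slope z = 2: A = (b + zy)y = (1.12 + 2×1.09)×1.09 = 3.597 m²; P = b + 2y√(1+z²) = 1.12 + 2×1.09×2.236 = 5.995 m. Hydraulic radius R = A/P = 3.597/5.995 = 0.6 m. Q_A = (1/0.015)·3.597·0.6^(2/3)·√0.0003 = 2.955 m³/s.
Channel B: With bottom width b = 3.83 m and side slope z = 2.5: A = (b + zy)y = (3.83 + 2.5×1.83)×1.83 = 15.38 m²; P = b + 2y√(1+z²) = 3.83 + 2×1.83×2.693 = 13.68 m. Hydraulic radius R = A/P = 15.38/13.68 = 1.124 m. Q_B = (1/0.015)·15.38·1.124^(2/3)·√0.0003 = 19.2 m³/s.
The larger discharge is 19.2 m³/s and the smaller is 2.955 m³/s; the ratio is 6.5.

6.5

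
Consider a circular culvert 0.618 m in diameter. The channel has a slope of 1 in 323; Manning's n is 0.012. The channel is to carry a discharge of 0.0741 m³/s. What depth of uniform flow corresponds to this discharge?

Manning's equation rearranged: A R^(2/3) = nQ / (1·√S) = 0.012 × 0.0741 / (√0.003096) = 0.01598.
Try y = 0.201 m: A R^(2/3) = 0.01976 — over.
Try y = 0.159 m: A R^(2/3) = 0.01252 — short.
Try y = 0.18 m: A R^(2/3) = 0.01597 — ≈ 0.01598.

y_n = 0.18 m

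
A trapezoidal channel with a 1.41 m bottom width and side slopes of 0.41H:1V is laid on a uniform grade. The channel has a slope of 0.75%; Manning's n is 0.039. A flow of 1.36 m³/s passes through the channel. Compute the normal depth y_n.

Manning's equation rearranged: A R^(2/3) = nQ / (1·√S) = 0.039 × 1.36 / (√0.0075) = 0.6125.
Try y = 0.817 m: A R^(2/3) = 0.8358 — high.
Try y = 0.57 m: A R^(2/3) = 0.4694 — low.
Try y = 0.673 m: A R^(2/3) = 0.6119 — close enough.

y_n = 0.673 m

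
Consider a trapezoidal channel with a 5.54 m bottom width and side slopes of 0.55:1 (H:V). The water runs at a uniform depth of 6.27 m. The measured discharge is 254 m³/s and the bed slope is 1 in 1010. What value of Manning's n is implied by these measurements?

With bottom width b = 5.54 m and side slope z = 0.55: A = (b + zy)y = (5.54 + 0.55×6.27)×6.27 = 56.36 m²; P = b + 2y√(1+z²) = 5.54 + 2×6.27×1.141 = 19.85 m.
Hydraulic radius R = A/P = 56.36/19.85 = 2.839 m.
Rearranging Manning's equation: n = (1/Q) A R^(2/3) S^(1/2) = (1/254) × 56.36 × 2.839^(2/3) × √0.0009901 = 0.014.

n = 0.014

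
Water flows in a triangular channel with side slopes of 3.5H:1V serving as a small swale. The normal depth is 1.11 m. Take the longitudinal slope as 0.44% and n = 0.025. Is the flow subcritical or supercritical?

For a triangular section with side slope z = 3.5: A = zy² = 3.5×1.11² = 4.312 m²; P = 2y√(1+z²) = 2×1.11×3.64 = 8.081 m.
Hydraulic radius R = A/P = 4.312/8.081 = 0.5336 m.
V = (1/n) R^(2/3) √S = (1/0.025) × 0.5336^(2/3) × √0.0044 = 1.746 m/s. Hydraulic depth D_h = A/T = 4.312/7.77 = 0.555 m.
Froude number Fr = V/√(g·D_h) = 1.746/√(9.81×0.555) = 0.748, which is less than 1, so the flow is subcritical.

subcritical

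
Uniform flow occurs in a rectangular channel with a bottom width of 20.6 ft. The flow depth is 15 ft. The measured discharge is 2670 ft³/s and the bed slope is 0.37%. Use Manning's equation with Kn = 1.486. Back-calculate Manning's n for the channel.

Flow area A = b·y = 20.6 × 15 = 309 ft². Wetted perimeter P = b + 2y = 20.6 + 2×15 = 50.6 ft.
Hydraulic radius R = A/P = 309/50.6 = 6.107 ft.
Rearranging Manning's equation: n = (1.486/Q) A R^(2/3) S^(1/2) = (1.486/2670) × 309 × 6.107^(2/3) × √0.0037 = 0.0349.

n = 0.0349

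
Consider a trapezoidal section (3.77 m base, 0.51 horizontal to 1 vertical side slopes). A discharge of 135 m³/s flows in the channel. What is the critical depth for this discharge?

y_c = 4.17 m

At critical depth, Q² T / (g A³) = 1, i.e. A³/T = Q²/g = 135²/9.81 = 1858.
At y = 3.38 m: A³/T = 887.1 — low.
At y = 4.17 m: A³/T = 1853 — close enough.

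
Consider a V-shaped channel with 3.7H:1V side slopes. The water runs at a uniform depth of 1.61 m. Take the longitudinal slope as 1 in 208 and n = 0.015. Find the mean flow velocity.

V = 3.91 m/s

For a triangular section with side slope z = 3.7: A = zy² = 3.7×1.61² = 9.591 m²; P = 2y√(1+z²) = 2×1.61×3.833 = 12.34 m.
Hydraulic radius R = A/P = 9.591/12.34 = 0.7771 m.
From Manning's equation, V = (1/n) R^(2/3) S^(1/2) = (1/0.015) × 0.7771^(2/3) × 0.004808^(1/2) = 3.91 m/s.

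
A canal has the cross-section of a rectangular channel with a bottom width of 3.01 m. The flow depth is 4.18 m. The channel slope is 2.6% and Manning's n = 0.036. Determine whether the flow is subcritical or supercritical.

Flow area A = b·y = 3.01 × 4.18 = 12.58 m². Wetted perimeter P = b + 2y = 3.01 + 2×4.18 = 11.37 m.
Hydraulic radius R = A/P = 12.58/11.37 = 1.107 m.
V = (1/n) R^(2/3) √S = (1/0.036) × 1.107^(2/3) × √0.026 = 4.792 m/s. Hydraulic depth D_h = A/T = 12.58/3.01 = 4.18 m.
Froude number Fr = V/√(g·D_h) = 4.792/√(9.81×4.18) = 0.748, which is less than 1, so the flow is subcritical.

subcritical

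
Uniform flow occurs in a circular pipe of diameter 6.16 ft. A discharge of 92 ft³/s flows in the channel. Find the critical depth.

y_c = 2.56 ft

At critical depth, Q² T / (g A³) = 1, i.e. A³/T = Q²/g = 92²/32.2 = 262.9.
At y = 1.82 ft: A³/T = 70.98 — too small.
At y = 3.15 ft: A³/T = 585.3 — too large.
At y = 2.56 ft: A³/T = 264.7 — close enough.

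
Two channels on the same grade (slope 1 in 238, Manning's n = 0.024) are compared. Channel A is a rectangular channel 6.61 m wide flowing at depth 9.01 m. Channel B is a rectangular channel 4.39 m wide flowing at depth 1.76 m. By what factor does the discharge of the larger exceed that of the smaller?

14.1

Channel A: Flow area A = b·y = 6.61 × 9.01 = 59.56 m². Wetted perimeter P = b + 2y = 6.61 + 2×9.01 = 24.63 m. Hydraulic radius R = A/P = 59.56/24.63 = 2.418 m. Q_A = (1/0.024)·59.56·2.418^(2/3)·√0.004202 = 289.8 m³/s.
Channel B: Flow area A = b·y = 4.39 × 1.76 = 7.726 m². Wetted perimeter P = b + 2y = 4.39 + 2×1.76 = 7.91 m. Hydraulic radius R = A/P = 7.726/7.91 = 0.9768 m. Q_B = (1/0.024)·7.726·0.9768^(2/3)·√0.004202 = 20.54 m³/s.
The larger discharge is 289.8 m³/s and the smaller is 20.54 m³/s; the ratio is 14.1.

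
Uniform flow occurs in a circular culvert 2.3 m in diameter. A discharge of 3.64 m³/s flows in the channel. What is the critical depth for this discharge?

At critical depth, Q² T / (g A³) = 1, i.e. A³/T = Q²/g = 3.64²/9.81 = 1.351.
At y = 0.708 m: A³/T = 0.6039 — short.
At y = 1.02 m: A³/T = 2.464 — over.
At y = 0.872 m: A³/T = 1.35 — ≈ 1.351.

y_c = 0.872 m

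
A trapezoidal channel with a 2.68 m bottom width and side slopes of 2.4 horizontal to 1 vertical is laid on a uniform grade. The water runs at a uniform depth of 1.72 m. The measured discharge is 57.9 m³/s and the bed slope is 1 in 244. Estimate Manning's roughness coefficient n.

n = 0.013

With bottom width b = 2.68 m and side slope z = 2.4: A = (b + zy)y = (2.68 + 2.4×1.72)×1.72 = 11.71 m²; P = b + 2y√(1+z²) = 2.68 + 2×1.72×2.6 = 11.62 m.
Hydraulic radius R = A/P = 11.71/11.62 = 1.007 m.
Rearranging Manning's equation: n = (1/Q) A R^(2/3) S^(1/2) = (1/57.9) × 11.71 × 1.007^(2/3) × √0.004098 = 0.013.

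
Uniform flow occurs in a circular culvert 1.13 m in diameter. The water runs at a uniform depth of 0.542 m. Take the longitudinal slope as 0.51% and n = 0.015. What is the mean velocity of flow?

For a circular section of diameter D = 1.13 m at depth y = 0.542 m, the central angle is θ = 2 arccos(1 − 2y/D) = 3.06 rad. Then A = (D²/8)(θ − sin θ) = 0.4755 m² and P = Dθ/2 = 1.729 m.
Hydraulic radius R = A/P = 0.4755/1.729 = 0.275 m.
From Manning's equation, V = (1/n) R^(2/3) S^(1/2) = (1/0.015) × 0.275^(2/3) × 0.0051^(1/2) = 2.01 m/s.

V = 2.01 m/s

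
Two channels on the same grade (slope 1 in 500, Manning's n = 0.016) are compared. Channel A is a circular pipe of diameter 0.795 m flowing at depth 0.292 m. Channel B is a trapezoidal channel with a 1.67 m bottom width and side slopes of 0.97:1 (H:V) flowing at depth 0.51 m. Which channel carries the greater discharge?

channel B

Channel A: For a circular section of diameter D = 0.795 m at depth y = 0.292 m, the central angle is θ = 2 arccos(1 − 2y/D) = 2.604 rad. Then A = (D²/8)(θ − sin θ) = 0.1653 m² and P = Dθ/2 = 1.035 m. Hydraulic radius R = A/P = 0.1653/1.035 = 0.1597 m. Q_A = (1/0.016)·0.1653·0.1597^(2/3)·√0.002 = 0.136 m³/s.
Channel B: With bottom width b = 1.67 m and side slope z = 0.97: A = (b + zy)y = (1.67 + 0.97×0.51)×0.51 = 1.104 m²; P = b + 2y√(1+z²) = 1.67 + 2×0.51×1.393 = 3.091 m. Hydraulic radius R = A/P = 1.104/3.091 = 0.3572 m. Q_B = (1/0.016)·1.104·0.3572^(2/3)·√0.002 = 1.553 m³/s.
Q_A = 0.136 m³/s vs Q_B = 1.553 m³/s, so channel B carries more.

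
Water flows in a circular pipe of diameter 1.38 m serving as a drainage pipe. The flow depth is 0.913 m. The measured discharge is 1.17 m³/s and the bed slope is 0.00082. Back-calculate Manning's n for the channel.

n = 0.014

For a circular section of diameter D = 1.38 m at depth y = 0.913 m, the central angle is θ = 2 arccos(1 − 2y/D) = 3.8 rad. Then A = (D²/8)(θ − sin θ) = 1.05 m² and P = Dθ/2 = 2.622 m.
Hydraulic radius R = A/P = 1.05/2.622 = 0.4005 m.
Rearranging Manning's equation: n = (1/Q) A R^(2/3) S^(1/2) = (1/1.17) × 1.05 × 0.4005^(2/3) × √0.00082 = 0.014.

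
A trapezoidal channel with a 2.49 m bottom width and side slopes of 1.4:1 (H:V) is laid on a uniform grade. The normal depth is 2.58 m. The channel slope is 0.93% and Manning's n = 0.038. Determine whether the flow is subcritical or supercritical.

subcritical

With bottom width b = 2.49 m and side slope z = 1.4: A = (b + zy)y = (2.49 + 1.4×2.58)×2.58 = 15.74 m²; P = b + 2y√(1+z²) = 2.49 + 2×2.58×1.72 = 11.37 m.
Hydraulic radius R = A/P = 15.74/11.37 = 1.385 m.
V = (1/n) R^(2/3) √S = (1/0.038) × 1.385^(2/3) × √0.0093 = 3.153 m/s. Hydraulic depth D_h = A/T = 15.74/9.714 = 1.621 m.
Froude number Fr = V/√(g·D_h) = 3.153/√(9.81×1.621) = 0.791, which is less than 1, so the flow is subcritical.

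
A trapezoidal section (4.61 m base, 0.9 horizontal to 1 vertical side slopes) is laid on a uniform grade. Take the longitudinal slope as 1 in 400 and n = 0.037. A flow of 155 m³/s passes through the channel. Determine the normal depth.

y_n = 5.82 m

Manning's equation rearranged: A R^(2/3) = nQ / (1·√S) = 0.037 × 155 / (√0.0025) = 114.7.
Try y = 4.92 m: A R^(2/3) = 81.72 — short.
Try y = 7.42 m: A R^(2/3) = 189.7 — over.
Try y = 5.82 m: A R^(2/3) = 114.6 — matches.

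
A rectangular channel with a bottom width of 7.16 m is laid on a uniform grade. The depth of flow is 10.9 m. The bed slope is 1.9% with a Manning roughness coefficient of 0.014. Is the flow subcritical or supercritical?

Flow area A = b·y = 7.16 × 10.9 = 78.04 m². Wetted perimeter P = b + 2y = 7.16 + 2×10.9 = 28.96 m.
Hydraulic radius R = A/P = 78.04/28.96 = 2.695 m.
V = (1/n) R^(2/3) √S = (1/0.014) × 2.695^(2/3) × √0.019 = 19.07 m/s. Hydraulic depth D_h = A/T = 78.04/7.16 = 10.9 m.
Froude number Fr = V/√(g·D_h) = 19.07/√(9.81×10.9) = 1.84, which is greater than 1, so the flow is supercritical.

supercritical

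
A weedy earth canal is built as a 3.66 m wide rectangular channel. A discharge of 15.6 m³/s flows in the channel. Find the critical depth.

y_c = 1.23 m

For a rectangular channel, critical depth y_c = (q²/g)^(1/3) where q = Q/b = 15.6/3.66 = 4.262 m²/s.
So y_c = (4.262²/9.81)^(1/3) = 1.23 m.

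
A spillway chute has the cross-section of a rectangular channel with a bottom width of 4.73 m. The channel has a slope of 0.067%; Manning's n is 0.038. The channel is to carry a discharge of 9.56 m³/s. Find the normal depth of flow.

Manning's equation rearranged: A R^(2/3) = nQ / (1·√S) = 0.038 × 9.56 / (√0.00067) = 14.03.
At y = 2.87 m: A R^(2/3) = 16.14 — high.
At y = 2.58 m: A R^(2/3) = 14.04 — ≈ 14.03.

y_n = 2.58 m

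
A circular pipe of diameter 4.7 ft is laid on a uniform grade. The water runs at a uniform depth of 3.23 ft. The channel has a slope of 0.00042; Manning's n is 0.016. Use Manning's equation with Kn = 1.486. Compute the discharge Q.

Q = 30 ft³/s

For a circular section of diameter D = 4.7 ft at depth y = 3.23 ft, the central angle is θ = 2 arccos(1 − 2y/D) = 3.909 rad. Then A = (D²/8)(θ − sin θ) = 12.71 ft² and P = Dθ/2 = 9.187 ft.
Hydraulic radius R = A/P = 12.71/9.187 = 1.384 ft.
Manning's equation: Q = (1.486/n) A R^(2/3) S^(1/2) = (1.486/0.016) × 12.71 × 1.384^(2/3) × 0.00042^(1/2) = 30 ft³/s.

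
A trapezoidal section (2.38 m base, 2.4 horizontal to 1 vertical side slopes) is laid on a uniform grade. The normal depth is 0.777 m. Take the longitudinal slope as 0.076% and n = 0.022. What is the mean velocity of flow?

With bottom width b = 2.38 m and side slope z = 2.4: A = (b + zy)y = (2.38 + 2.4×0.777)×0.777 = 3.298 m²; P = b + 2y√(1+z²) = 2.38 + 2×0.777×2.6 = 6.42 m.
Hydraulic radius R = A/P = 3.298/6.42 = 0.5137 m.
From Manning's equation, V = (1/n) R^(2/3) S^(1/2) = (1/0.022) × 0.5137^(2/3) × 0.00076^(1/2) = 0.804 m/s.

V = 0.804 m/s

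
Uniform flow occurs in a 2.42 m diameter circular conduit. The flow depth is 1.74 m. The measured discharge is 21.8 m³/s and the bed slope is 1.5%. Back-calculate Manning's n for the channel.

For a circular section of diameter D = 2.42 m at depth y = 1.74 m, the central angle is θ = 2 arccos(1 − 2y/D) = 4.048 rad. Then A = (D²/8)(θ − sin θ) = 3.54 m² and P = Dθ/2 = 4.899 m.
Hydraulic radius R = A/P = 3.54/4.899 = 0.7227 m.
Rearranging Manning's equation: n = (1/Q) A R^(2/3) S^(1/2) = (1/21.8) × 3.54 × 0.7227^(2/3) × √0.015 = 0.016.

n = 0.016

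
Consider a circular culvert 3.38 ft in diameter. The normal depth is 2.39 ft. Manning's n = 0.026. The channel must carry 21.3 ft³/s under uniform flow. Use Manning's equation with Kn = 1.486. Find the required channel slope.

S = 0.003

For a circular section of diameter D = 3.38 ft at depth y = 2.39 ft, the central angle is θ = 2 arccos(1 − 2y/D) = 3.996 rad. Then A = (D²/8)(θ − sin θ) = 6.783 ft² and P = Dθ/2 = 6.753 ft.
Hydraulic radius R = A/P = 6.783/6.753 = 1.004 ft.
From Manning's equation, S = [nQ / (1.486 A R^(2/3))]² = [0.026 × 21.3 / (1.486 × 6.783 × 1.004^(2/3))]² = 0.003.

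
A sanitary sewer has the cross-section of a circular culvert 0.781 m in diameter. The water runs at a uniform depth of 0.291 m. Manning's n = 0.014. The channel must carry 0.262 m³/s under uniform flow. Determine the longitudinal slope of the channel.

For a circular section of diameter D = 0.781 m at depth y = 0.291 m, the central angle is θ = 2 arccos(1 − 2y/D) = 2.626 rad. Then A = (D²/8)(θ − sin θ) = 0.1627 m² and P = Dθ/2 = 1.026 m.
Hydraulic radius R = A/P = 0.1627/1.026 = 0.1586 m.
From Manning's equation, S = [nQ / (1 A R^(2/3))]² = [0.014 × 0.262 / (1 × 0.1627 × 0.1586^(2/3))]² = 0.00592.

S = 0.00592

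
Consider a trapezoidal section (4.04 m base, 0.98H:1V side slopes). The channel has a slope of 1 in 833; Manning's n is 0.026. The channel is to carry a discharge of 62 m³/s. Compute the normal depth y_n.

Manning's equation rearranged: A R^(2/3) = nQ / (1·√S) = 0.026 × 62 / (√0.0012) = 46.53.
At y = 4.59 m: A R^(2/3) = 68.68 — high.
At y = 3.78 m: A R^(2/3) = 46.49 — ≈ 46.53.

y_n = 3.78 m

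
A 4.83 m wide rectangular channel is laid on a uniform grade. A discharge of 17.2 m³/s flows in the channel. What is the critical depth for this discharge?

For a rectangular channel, critical depth y_c = (q²/g)^(1/3) where q = Q/b = 17.2/4.83 = 3.561 m²/s.
So y_c = (3.561²/9.81)^(1/3) = 1.09 m.

y_c = 1.09 m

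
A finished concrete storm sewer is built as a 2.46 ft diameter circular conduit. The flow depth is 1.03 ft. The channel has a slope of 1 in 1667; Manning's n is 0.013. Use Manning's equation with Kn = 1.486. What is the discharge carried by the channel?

Q = 3.52 ft³/s

For a circular section of diameter D = 2.46 ft at depth y = 1.03 ft, the central angle is θ = 2 arccos(1 − 2y/D) = 2.815 rad. Then A = (D²/8)(θ − sin θ) = 1.887 ft² and P = Dθ/2 = 3.462 ft.
Hydraulic radius R = A/P = 1.887/3.462 = 0.5449 ft.
Manning's equation: Q = (1.486/n) A R^(2/3) S^(1/2) = (1.486/0.013) × 1.887 × 0.5449^(2/3) × 0.0005999^(1/2) = 3.52 ft³/s.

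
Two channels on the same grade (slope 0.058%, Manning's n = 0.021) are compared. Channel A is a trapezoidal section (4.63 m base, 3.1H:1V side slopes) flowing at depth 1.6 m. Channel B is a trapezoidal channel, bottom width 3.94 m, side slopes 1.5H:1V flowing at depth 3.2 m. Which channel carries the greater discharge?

channel B

Channel A: With bottom width b = 4.63 m and side slope z = 3.1: A = (b + zy)y = (4.63 + 3.1×1.6)×1.6 = 15.34 m²; P = b + 2y√(1+z²) = 4.63 + 2×1.6×3.257 = 15.05 m. Hydraulic radius R = A/P = 15.34/15.05 = 1.019 m. Q_A = (1/0.021)·15.34·1.019^(2/3)·√0.00058 = 17.82 m³/s.
Channel B: With bottom width b = 3.94 m and side slope z = 1.5: A = (b + zy)y = (3.94 + 1.5×3.2)×3.2 = 27.97 m²; P = b + 2y√(1+z²) = 3.94 + 2×3.2×1.803 = 15.48 m. Hydraulic radius R = A/P = 27.97/15.48 = 1.807 m. Q_B = (1/0.021)·27.97·1.807^(2/3)·√0.00058 = 47.58 m³/s.
Q_A = 17.82 m³/s vs Q_B = 47.58 m³/s, so channel B carries more.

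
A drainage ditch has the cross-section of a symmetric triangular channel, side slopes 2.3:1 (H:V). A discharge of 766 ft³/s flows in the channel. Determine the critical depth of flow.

At critical depth, Q² T / (g A³) = 1, i.e. A³/T = Q²/g = 766²/32.2 = 18220.
Try y = 6.7 ft: A³/T = 35710 — high.
Try y = 4.74 ft: A³/T = 6329 — low.
Try y = 5.86 ft: A³/T = 18280 — matches.

y_c = 5.86 ft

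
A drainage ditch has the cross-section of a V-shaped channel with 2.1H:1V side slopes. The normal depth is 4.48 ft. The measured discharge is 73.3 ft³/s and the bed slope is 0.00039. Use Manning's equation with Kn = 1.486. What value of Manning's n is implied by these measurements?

For a triangular section with side slope z = 2.1: A = zy² = 2.1×4.48² = 42.15 ft²; P = 2y√(1+z²) = 2×4.48×2.326 = 20.84 ft.
Hydraulic radius R = A/P = 42.15/20.84 = 2.022 ft.
Rearranging Manning's equation: n = (1.486/Q) A R^(2/3) S^(1/2) = (1.486/73.3) × 42.15 × 2.022^(2/3) × √0.00039 = 0.027.

n = 0.027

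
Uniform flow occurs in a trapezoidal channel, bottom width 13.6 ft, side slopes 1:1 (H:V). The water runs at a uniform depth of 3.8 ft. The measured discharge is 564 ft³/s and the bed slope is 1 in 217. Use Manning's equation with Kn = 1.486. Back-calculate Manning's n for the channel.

n = 0.023

With bottom width b = 13.6 ft and side slope z = 1: A = (b + zy)y = (13.6 + 1×3.8)×3.8 = 66.12 ft²; P = b + 2y√(1+z²) = 13.6 + 2×3.8×1.414 = 24.35 ft.
Hydraulic radius R = A/P = 66.12/24.35 = 2.716 ft.
Rearranging Manning's equation: n = (1.486/Q) A R^(2/3) S^(1/2) = (1.486/564) × 66.12 × 2.716^(2/3) × √0.004608 = 0.023.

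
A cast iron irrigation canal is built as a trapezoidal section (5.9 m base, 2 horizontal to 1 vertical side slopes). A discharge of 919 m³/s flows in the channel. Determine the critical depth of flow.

At critical depth, Q² T / (g A³) = 1, i.e. A³/T = Q²/g = 919²/9.81 = 86090.
At y = 5.32 m: A³/T = 25070 — short.
At y = 8.04 m: A³/T = 145000 — over.
At y = 7.13 m: A³/T = 86280 — close enough.

y_c = 7.13 m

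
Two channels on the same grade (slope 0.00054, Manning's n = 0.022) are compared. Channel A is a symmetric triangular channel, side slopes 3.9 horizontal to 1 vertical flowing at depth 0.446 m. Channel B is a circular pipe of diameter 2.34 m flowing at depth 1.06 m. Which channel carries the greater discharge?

channel B

Channel A: For a triangular section with side slope z = 3.9: A = zy² = 3.9×0.446² = 0.7758 m²; P = 2y√(1+z²) = 2×0.446×4.026 = 3.591 m. Hydraulic radius R = A/P = 0.7758/3.591 = 0.216 m. Q_A = (1/0.022)·0.7758·0.216^(2/3)·√0.00054 = 0.295 m³/s.
Channel B: For a circular section of diameter D = 2.34 m at depth y = 1.06 m, the central angle is θ = 2 arccos(1 − 2y/D) = 2.953 rad. Then A = (D²/8)(θ − sin θ) = 1.893 m² and P = Dθ/2 = 3.455 m. Hydraulic radius R = A/P = 1.893/3.455 = 0.5479 m. Q_B = (1/0.022)·1.893·0.5479^(2/3)·√0.00054 = 1.339 m³/s.
Q_A = 0.295 m³/s vs Q_B = 1.339 m³/s, so channel B carries more.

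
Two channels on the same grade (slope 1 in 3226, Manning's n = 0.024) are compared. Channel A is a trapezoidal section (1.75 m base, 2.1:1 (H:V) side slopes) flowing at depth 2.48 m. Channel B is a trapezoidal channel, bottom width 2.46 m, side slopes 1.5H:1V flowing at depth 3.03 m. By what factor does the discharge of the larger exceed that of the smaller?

Channel A: With bottom width b = 1.75 m and side slope z = 2.1: A = (b + zy)y = (1.75 + 2.1×2.48)×2.48 = 17.26 m²; P = b + 2y√(1+z²) = 1.75 + 2×2.48×2.326 = 13.29 m. Hydraulic radius R = A/P = 17.26/13.29 = 1.299 m. Q_A = (1/0.024)·17.26·1.299^(2/3)·√0.00031 = 15.07 m³/s.
Channel B: With bottom width b = 2.46 m and side slope z = 1.5: A = (b + zy)y = (2.46 + 1.5×3.03)×3.03 = 21.23 m²; P = b + 2y√(1+z²) = 2.46 + 2×3.03×1.803 = 13.38 m. Hydraulic radius R = A/P = 21.23/13.38 = 1.586 m. Q_B = (1/0.024)·21.23·1.586^(2/3)·√0.00031 = 21.17 m³/s.
The larger discharge is 21.17 m³/s and the smaller is 15.07 m³/s; the ratio is 1.41.

1.41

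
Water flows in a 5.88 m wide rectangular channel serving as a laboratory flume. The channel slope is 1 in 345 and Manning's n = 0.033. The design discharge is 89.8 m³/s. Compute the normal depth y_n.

y_n = 5.96 m

Manning's equation rearranged: A R^(2/3) = nQ / (1·√S) = 0.033 × 89.8 / (√0.002899) = 55.04.
At y = 4.33 m: A R^(2/3) = 36.99 — too small.
At y = 7.4 m: A R^(2/3) = 71.45 — too large.
At y = 5.96 m: A R^(2/3) = 55.05 — close enough.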